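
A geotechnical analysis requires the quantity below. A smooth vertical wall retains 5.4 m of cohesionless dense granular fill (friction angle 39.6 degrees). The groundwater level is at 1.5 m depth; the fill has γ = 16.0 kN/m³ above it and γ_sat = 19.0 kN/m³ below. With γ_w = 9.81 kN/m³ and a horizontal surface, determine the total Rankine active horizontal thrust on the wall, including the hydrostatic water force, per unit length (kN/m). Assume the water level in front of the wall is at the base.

K_a = tan²(45° − φ/2) = 0.2214.
γ' = 19.0 − 9.81 = 9.190 kN/m³. Depth below WT = 3.9 m.
σ'_h at WT = K_a γ d_w = 5.314 kPa; at base = 5.314 + K_a γ' × 3.9 = 13.25 kPa.
P₁ (0–1.5 m) = ½×5.314×1.5 = 3.986. P₂ (1.5–5.4 m) = ½(5.314+13.25)×3.9 = 36.20.
P_w = ½ γ_w h₂² = 0.5×9.81×3.9² = 74.61. Total = 3.986+36.20+74.61 = 114.8 kN/m.

115 kN/m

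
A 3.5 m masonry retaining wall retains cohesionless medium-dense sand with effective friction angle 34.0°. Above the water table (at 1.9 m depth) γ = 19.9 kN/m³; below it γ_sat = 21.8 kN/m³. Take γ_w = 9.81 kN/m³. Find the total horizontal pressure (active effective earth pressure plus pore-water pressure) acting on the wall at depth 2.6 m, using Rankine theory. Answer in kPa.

K_a = (1 − sin φ)/(1 + sin φ) = 0.2827.
γ' = 21.8 − 9.81 = 11.99 kN/m³.
Effective vertical stress at 2.6 m: σ'_v = 19.9×1.9 + 11.99×0.700 = 46.20 kPa.
σ'_h = K_a σ'_v = 0.2827 × 46.20 = 13.06 kPa; u = γ_w × 0.700 = 6.867 kPa.
Total σ_h = 13.06 + 6.867 = 19.93 kPa.

19.9 kPa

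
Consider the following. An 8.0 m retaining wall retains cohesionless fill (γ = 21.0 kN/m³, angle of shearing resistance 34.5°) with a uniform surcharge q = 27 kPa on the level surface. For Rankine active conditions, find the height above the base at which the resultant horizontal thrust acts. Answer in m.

2.99 m

K_a = 0.2768.
Triangular part P₁ = ½K_aγH² = 186.0 at H/3 = 2.667 m; rectangular part P₂ = K_a q H = 59.79 at H/2 = 4.000 m.
ȳ = (P₁·2.667 + P₂·4.000)/(P₁+P₂) = 2.991 m.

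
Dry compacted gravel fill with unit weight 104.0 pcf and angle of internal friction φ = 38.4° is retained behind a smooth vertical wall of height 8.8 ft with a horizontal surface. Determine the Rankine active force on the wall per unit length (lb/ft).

941 lb/ft

K_a = tan²(45° − φ/2) = 0.2337.
P_a = ½ K_a γ H² = 0.5 × 0.2337 × 104.0 × 8.8² = 941.1 lb/ft.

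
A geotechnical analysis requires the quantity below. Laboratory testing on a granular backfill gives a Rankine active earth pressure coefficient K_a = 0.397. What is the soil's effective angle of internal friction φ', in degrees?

K_a = tan²(45° − φ/2) ⇒ 45° − φ/2 = arctan(√0.397) = 32.21°.
φ = 2(45° − 32.21°) = 25.57°.

25.6°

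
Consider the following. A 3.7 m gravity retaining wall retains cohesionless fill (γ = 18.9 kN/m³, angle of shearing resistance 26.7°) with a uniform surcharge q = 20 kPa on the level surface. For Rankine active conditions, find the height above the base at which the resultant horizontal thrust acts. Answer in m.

K_a = 0.3800.
Triangular part P₁ = ½K_aγH² = 49.16 at H/3 = 1.233 m; rectangular part P₂ = K_a q H = 28.12 at H/2 = 1.850 m.
ȳ = (P₁·1.233 + P₂·1.850)/(P₁+P₂) = 1.458 m.

1.46 m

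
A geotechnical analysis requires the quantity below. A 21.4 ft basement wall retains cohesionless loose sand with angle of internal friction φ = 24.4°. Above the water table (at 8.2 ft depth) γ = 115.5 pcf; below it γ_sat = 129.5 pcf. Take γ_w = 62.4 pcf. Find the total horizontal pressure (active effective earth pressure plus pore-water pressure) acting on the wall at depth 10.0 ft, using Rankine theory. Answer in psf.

K_a = (1 − sin φ)/(1 + sin φ) = 0.4153.
γ' = 129.5 − 62.4 = 67.10 pcf.
Effective vertical stress at 10.0 ft: σ'_v = 115.5×8.2 + 67.10×1.80 = 1068 psf.
σ'_h = K_a σ'_v = 0.4153 × 1068 = 443.5 psf; u = γ_w × 1.80 = 112.3 psf.
Total σ_h = 443.5 + 112.3 = 555.8 psf.

556 psf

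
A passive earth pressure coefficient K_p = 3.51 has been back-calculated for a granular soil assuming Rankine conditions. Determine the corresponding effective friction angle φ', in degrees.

K_p = (1+sin φ)/(1−sin φ) ⇒ sin φ = (K_p − 1)/(K_p + 1) = 0.5565.
φ = arcsin(0.5565) = 33.82°.

33.8°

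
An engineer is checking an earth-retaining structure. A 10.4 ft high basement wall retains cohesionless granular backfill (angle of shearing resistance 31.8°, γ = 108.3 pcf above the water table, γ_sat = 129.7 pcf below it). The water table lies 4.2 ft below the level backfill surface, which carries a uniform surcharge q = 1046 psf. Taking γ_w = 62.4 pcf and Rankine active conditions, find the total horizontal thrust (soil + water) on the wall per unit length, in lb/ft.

K_a = tan²(45° − φ/2) = 0.3098.
γ' = 129.7 − 62.4 = 67.30 pcf. h₂ = H − d_w = 6.2 ft.
σ'_h: at surface K_a·q = 324.0; at WT K_a(q+γd_w) = 465.0; at base K_a(q+γd_w+γ'h₂) = 594.2 psf.
P₁ = ½(324.0+465.0)×4.2 = 1657; P₂ = ½(465.0+594.2)×6.2 = 3283; P_w = ½γ_w h₂² = 1199.
Total = 1657+3283+1199 = 6140 lb/ft.

6140 lb/ft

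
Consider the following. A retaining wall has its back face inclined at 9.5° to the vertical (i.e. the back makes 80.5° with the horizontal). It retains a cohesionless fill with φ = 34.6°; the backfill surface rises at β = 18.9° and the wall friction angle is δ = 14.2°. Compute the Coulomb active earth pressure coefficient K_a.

0.423

K_a = sin²(α+φ) / [sin²α · sin(α−δ) · (1 + √{sin(φ+δ)sin(φ−β) / (sin(α−δ)sin(α+β))})²].
With α = 80.5°, φ = 34.6°, δ = 14.2°, β = 18.9°: K_a = 0.4233.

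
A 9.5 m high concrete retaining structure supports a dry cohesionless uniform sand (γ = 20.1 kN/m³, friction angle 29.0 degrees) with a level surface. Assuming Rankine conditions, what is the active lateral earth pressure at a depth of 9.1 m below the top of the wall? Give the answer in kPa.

K_a = (1 − sin φ)/(1 + sin φ) = 0.3470.
σ_h = K_a γ z = 0.3470 × 20.1 × 9.1 = 63.47 kPa.

63.5 kPa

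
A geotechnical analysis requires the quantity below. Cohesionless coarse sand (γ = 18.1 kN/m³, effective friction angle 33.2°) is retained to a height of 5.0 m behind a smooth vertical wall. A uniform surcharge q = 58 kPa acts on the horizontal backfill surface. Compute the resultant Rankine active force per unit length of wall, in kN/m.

151 kN/m

K_a = tan²(45° − φ/2) = 0.2924.
Soil triangle: ½ K_a γ H² = 0.5×0.2924×18.1×5.0² = 66.15 kN/m.
Surcharge rectangle: K_a q H = 0.2924×58×5.0 = 84.78 kN/m.
Total = 66.15 + 84.78 = 150.9 kN/m.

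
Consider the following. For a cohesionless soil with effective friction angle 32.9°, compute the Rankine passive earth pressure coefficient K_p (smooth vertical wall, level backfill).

K_p = (1 + sin φ)/(1 − sin φ) = tan²(45° + 32.9°/2) = 3.378.

3.38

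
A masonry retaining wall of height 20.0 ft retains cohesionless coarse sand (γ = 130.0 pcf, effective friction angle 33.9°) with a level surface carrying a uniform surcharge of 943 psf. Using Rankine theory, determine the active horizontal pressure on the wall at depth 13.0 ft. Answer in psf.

K_a = (1 − sin φ)/(1 + sin φ) = 0.2839.
σ_v = γz + q = 130.0 × 13.0 + 943 = 2633 psf.
σ_h = K_a σ_v = 0.2839 × 2633 = 747.5 psf.

748 psf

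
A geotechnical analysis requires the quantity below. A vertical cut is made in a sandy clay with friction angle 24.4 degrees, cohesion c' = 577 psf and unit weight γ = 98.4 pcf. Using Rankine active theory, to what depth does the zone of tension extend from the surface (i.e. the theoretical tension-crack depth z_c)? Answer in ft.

18.2 ft

K_a = tan²(45° − 24.4°/2) = 0.4153; √K_a = 0.6445.
The active pressure is zero where K_a γ z = 2c√K_a, so z_c = 2c/(γ√K_a) = 2×577/(98.4×0.6445) = 18.20 ft.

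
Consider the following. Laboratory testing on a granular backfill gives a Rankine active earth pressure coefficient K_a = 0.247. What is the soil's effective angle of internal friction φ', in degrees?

37.1°

K_a = tan²(45° − φ/2) ⇒ 45° − φ/2 = arctan(√0.247) = 26.43°.
φ = 2(45° − 26.43°) = 37.15°.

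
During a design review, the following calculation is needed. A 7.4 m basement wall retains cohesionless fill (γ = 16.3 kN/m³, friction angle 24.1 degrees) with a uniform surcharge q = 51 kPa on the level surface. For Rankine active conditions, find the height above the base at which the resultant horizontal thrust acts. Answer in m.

3.03 m

K_a = 0.4201.
Triangular part P₁ = ½K_aγH² = 187.5 at H/3 = 2.467 m; rectangular part P₂ = K_a q H = 158.6 at H/2 = 3.700 m.
ȳ = (P₁·2.467 + P₂·3.700)/(P₁+P₂) = 3.032 m.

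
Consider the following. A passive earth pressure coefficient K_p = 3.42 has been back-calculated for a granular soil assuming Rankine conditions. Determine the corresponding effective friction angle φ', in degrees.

33.2°

K_p = (1+sin φ)/(1−sin φ) ⇒ sin φ = (K_p − 1)/(K_p + 1) = 0.5475.
φ = arcsin(0.5475) = 33.20°.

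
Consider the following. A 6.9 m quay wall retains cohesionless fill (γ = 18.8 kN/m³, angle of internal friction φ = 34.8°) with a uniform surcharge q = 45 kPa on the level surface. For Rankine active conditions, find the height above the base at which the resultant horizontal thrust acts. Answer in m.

2.77 m

K_a = 0.2733.
Triangular part P₁ = ½K_aγH² = 122.3 at H/3 = 2.300 m; rectangular part P₂ = K_a q H = 84.86 at H/2 = 3.450 m.
ȳ = (P₁·2.300 + P₂·3.450)/(P₁+P₂) = 2.771 m.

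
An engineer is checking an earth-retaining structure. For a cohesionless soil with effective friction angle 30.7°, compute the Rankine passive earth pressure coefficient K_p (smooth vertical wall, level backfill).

K_p = (1 + sin φ)/(1 − sin φ) = tan²(45° + 30.7°/2) = 3.086.

3.09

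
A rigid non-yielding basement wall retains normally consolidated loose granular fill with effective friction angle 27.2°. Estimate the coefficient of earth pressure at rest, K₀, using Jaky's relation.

K₀ = 1 − sin φ' = 1 − sin 27.2° = 0.5429.

0.543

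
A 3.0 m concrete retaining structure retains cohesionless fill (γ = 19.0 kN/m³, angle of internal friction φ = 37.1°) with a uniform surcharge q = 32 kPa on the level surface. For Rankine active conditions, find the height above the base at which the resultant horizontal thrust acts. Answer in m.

K_a = 0.2475.
Triangular part P₁ = ½K_aγH² = 21.16 at H/3 = 1.000 m; rectangular part P₂ = K_a q H = 23.76 at H/2 = 1.500 m.
ȳ = (P₁·1.000 + P₂·1.500)/(P₁+P₂) = 1.264 m.

1.26 m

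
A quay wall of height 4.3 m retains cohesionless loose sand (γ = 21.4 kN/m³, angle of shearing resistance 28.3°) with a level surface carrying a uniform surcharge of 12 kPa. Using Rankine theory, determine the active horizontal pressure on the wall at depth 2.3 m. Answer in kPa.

21.8 kPa

K_a = (1 − sin φ)/(1 + sin φ) = 0.3568.
σ_v = γz + q = 21.4 × 2.3 + 12 = 61.22 kPa.
σ_h = K_a σ_v = 0.3568 × 61.22 = 21.84 kPa.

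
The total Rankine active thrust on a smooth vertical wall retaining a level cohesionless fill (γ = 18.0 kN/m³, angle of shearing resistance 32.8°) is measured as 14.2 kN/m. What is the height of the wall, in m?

K_a = 0.2973. P_a = ½ K_a γ H² ⇒ H = √(2P_a/(K_a γ)).
H = √(2×14.2/(0.2973×18.0)) = 2.304 m.

2.30 m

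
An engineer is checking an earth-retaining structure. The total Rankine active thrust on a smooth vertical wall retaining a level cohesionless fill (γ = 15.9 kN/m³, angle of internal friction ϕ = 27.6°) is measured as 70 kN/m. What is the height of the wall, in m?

4.90 m

K_a = 0.3668. P_a = ½ K_a γ H² ⇒ H = √(2P_a/(K_a γ)).
H = √(2×70/(0.3668×15.9)) = 4.900 m.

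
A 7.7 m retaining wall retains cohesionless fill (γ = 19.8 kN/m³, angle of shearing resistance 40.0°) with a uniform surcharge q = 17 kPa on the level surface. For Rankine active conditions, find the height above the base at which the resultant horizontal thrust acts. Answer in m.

K_a = 0.2174.
Triangular part P₁ = ½K_aγH² = 127.6 at H/3 = 2.567 m; rectangular part P₂ = K_a q H = 28.46 at H/2 = 3.850 m.
ȳ = (P₁·2.567 + P₂·3.850)/(P₁+P₂) = 2.801 m.

2.80 m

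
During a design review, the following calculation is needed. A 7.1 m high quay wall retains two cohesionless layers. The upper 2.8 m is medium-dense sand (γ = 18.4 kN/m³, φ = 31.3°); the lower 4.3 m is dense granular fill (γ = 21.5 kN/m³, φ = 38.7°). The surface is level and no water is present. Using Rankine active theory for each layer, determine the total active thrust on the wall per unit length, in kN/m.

120 kN/m

K_a1 = tan²(45°−31.3°/2) = 0.3162; K_a2 = tan²(45°−38.7°/2) = 0.2306.
Layer 1: σ at base = K_a1 γ₁ h₁ = 16.29 kPa; P₁ = ½×16.29×2.8 = 22.81.
Layer 2: σ_v at top = γ₁h₁ = 51.52; σ_h top = K_a2×51.52 = 11.88; σ_h base = K_a2×(51.52+21.5×4.3) = 33.20.
P₂ = ½(11.88+33.20)×4.3 = 96.92. Total P_a = 22.81+96.92 = 119.7 kN/m.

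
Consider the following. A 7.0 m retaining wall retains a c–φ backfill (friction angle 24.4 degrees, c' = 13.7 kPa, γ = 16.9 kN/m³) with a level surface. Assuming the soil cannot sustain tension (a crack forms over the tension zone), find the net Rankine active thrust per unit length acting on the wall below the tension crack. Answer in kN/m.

70.6 kN/m

K_a = 0.4153; √K_a = 0.6445.
Tension-crack depth z_c = 2c/(γ√K_a) = 2×13.7/(16.9×0.6445) = 2.516 m.
σ_a at base = K_a γ H − 2c√K_a = 0.4153×16.9×7.0 − 2×13.7×0.6445 = 31.47 kPa.
P_a = ½ × 31.47 × (H − z_c) = 0.5×31.47×4.484 = 70.57 kN/m.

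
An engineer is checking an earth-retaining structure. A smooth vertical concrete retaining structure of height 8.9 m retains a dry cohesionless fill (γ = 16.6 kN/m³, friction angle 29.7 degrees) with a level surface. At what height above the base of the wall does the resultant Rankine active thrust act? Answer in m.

K_a = 0.3374.
The pressure distribution is triangular, so the resultant acts at H/3 above the base = 8.9/3 = 2.967 m.

2.97 m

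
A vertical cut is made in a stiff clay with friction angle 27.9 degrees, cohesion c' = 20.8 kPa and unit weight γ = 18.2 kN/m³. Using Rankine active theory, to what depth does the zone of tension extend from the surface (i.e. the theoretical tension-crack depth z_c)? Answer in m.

K_a = tan²(45° − 27.9°/2) = 0.3625; √K_a = 0.6020.
The active pressure is zero where K_a γ z = 2c√K_a, so z_c = 2c/(γ√K_a) = 2×20.8/(18.2×0.6020) = 3.797 m.

3.80 m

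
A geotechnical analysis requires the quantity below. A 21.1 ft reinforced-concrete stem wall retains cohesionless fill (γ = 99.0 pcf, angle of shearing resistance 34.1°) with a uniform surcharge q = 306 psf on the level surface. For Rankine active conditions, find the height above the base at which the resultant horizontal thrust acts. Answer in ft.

K_a = 0.2815.
Triangular part P₁ = ½K_aγH² = 6204 at H/3 = 7.033 ft; rectangular part P₂ = K_a q H = 1818 at H/2 = 10.55 ft.
ȳ = (P₁·7.033 + P₂·10.55)/(P₁+P₂) = 7.830 ft.

7.83 ft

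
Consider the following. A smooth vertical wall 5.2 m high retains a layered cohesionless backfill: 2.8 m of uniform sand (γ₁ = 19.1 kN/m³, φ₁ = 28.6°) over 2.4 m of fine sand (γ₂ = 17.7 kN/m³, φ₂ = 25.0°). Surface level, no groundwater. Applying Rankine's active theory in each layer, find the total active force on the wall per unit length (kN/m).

99.2 kN/m

K_a1 = tan²(45°−28.6°/2) = 0.3525; K_a2 = tan²(45°−25.0°/2) = 0.4059.
Layer 1: σ at base = K_a1 γ₁ h₁ = 18.85 kPa; P₁ = ½×18.85×2.8 = 26.40.
Layer 2: σ_v at top = γ₁h₁ = 53.48; σ_h top = K_a2×53.48 = 21.71; σ_h base = K_a2×(53.48+17.7×2.4) = 38.95.
P₂ = ½(21.71+38.95)×2.4 = 72.78. Total P_a = 26.40+72.78 = 99.18 kN/m.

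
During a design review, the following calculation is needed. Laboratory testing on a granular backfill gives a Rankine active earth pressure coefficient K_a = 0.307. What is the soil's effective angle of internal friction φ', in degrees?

32.0°

K_a = tan²(45° − φ/2) ⇒ 45° − φ/2 = arctan(√0.307) = 28.99°.
φ = 2(45° − 28.99°) = 32.02°.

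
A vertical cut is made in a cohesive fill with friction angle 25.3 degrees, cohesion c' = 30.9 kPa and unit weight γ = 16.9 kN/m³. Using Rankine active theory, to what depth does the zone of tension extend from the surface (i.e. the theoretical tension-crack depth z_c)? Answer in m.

5.77 m

K_a = tan²(45° − 25.3°/2) = 0.4012; √K_a = 0.6334.
The active pressure is zero where K_a γ z = 2c√K_a, so z_c = 2c/(γ√K_a) = 2×30.9/(16.9×0.6334) = 5.773 m.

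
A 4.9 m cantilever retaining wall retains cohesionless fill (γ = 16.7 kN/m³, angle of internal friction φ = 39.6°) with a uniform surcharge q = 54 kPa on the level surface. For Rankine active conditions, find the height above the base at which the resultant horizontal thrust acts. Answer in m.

K_a = 0.2214.
Triangular part P₁ = ½K_aγH² = 44.39 at H/3 = 1.633 m; rectangular part P₂ = K_a q H = 58.59 at H/2 = 2.450 m.
ȳ = (P₁·1.633 + P₂·2.450)/(P₁+P₂) = 2.098 m.

2.10 m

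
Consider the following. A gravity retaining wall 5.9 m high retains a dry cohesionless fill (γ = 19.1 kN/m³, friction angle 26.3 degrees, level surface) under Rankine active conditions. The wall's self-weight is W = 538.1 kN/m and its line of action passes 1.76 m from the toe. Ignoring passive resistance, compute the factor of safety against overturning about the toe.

K_a = tan²(45° − 26.3°/2) = 0.3859.
P_a = ½K_aγH² = 0.5×0.3859×19.1×5.9² = 128.3 kN/m, acting at H/3 = 1.967 m above the base.
Overturning moment M_o = P_a × H/3 = 128.3 × 1.967 = 252.3.
Resisting moment M_r = W × 1.76 = 538.1 × 1.76 = 947.1.
FS_overturning = M_r/M_o = 947.1/252.3 = 3.753.

3.75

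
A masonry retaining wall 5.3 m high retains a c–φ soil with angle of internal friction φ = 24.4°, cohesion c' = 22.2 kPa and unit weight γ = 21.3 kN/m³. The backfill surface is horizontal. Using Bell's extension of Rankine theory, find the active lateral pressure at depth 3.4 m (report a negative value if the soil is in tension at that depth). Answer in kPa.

K_a = (1 − sin φ)/(1 + sin φ) = 0.4153.
σ_a = K_a γ z − 2c√K_a = 0.4153×21.3×3.4 − 2×22.2×0.6445 = 1.464 kPa.

1.46 kPa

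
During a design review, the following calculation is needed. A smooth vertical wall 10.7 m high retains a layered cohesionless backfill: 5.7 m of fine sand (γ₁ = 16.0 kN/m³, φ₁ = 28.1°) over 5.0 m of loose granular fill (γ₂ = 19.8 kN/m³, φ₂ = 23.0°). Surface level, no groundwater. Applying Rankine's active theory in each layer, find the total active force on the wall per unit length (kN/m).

402 kN/m

K_a1 = tan²(45°−28.1°/2) = 0.3596; K_a2 = tan²(45°−23.0°/2) = 0.4381.
Layer 1: σ at base = K_a1 γ₁ h₁ = 32.80 kPa; P₁ = ½×32.80×5.7 = 93.47.
Layer 2: σ_v at top = γ₁h₁ = 91.20; σ_h top = K_a2×91.20 = 39.95; σ_h base = K_a2×(91.20+19.8×5.0) = 83.33.
P₂ = ½(39.95+83.33)×5.0 = 308.2. Total P_a = 93.47+308.2 = 401.7 kN/m.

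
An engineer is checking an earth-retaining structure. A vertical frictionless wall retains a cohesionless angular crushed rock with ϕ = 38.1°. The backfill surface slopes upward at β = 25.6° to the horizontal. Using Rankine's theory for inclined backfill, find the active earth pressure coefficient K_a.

0.310

K_a = cos β · (cos β − √(cos²β − cos²φ)) / (cos β + √(cos²β − cos²φ)).
cos β = 0.9018, cos φ = 0.7869, √(cos²β − cos²φ) = 0.4405.
K_a = 0.9018 × (0.9018 − 0.4405)/(0.9018 + 0.4405) = 0.3099.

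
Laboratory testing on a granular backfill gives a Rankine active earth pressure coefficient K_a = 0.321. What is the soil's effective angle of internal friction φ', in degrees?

30.9°

K_a = tan²(45° − φ/2) ⇒ 45° − φ/2 = arctan(√0.321) = 29.53°.
φ = 2(45° − 29.53°) = 30.93°.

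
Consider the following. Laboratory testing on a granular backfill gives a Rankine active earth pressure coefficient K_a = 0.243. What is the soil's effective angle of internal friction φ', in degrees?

K_a = tan²(45° − φ/2) ⇒ 45° − φ/2 = arctan(√0.243) = 26.24°.
φ = 2(45° − 26.24°) = 37.52°.

37.5°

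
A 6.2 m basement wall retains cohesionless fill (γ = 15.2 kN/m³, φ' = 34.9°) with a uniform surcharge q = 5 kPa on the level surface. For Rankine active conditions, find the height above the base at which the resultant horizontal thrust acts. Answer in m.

2.17 m

K_a = 0.2721.
Triangular part P₁ = ½K_aγH² = 79.51 at H/3 = 2.067 m; rectangular part P₂ = K_a q H = 8.437 at H/2 = 3.100 m.
ȳ = (P₁·2.067 + P₂·3.100)/(P₁+P₂) = 2.166 m.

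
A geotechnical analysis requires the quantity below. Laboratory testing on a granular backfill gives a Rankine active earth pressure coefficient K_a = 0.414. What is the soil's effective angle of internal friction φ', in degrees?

24.5°

K_a = tan²(45° − φ/2) ⇒ 45° − φ/2 = arctan(√0.414) = 32.76°.
φ = 2(45° − 32.76°) = 24.48°.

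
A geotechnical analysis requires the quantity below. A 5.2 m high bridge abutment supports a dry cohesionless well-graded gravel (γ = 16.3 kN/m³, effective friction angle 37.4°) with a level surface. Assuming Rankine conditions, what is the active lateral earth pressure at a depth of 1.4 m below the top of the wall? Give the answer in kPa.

5.57 kPa

K_a = (1 − sin φ)/(1 + sin φ) = 0.2443.
σ_h = K_a γ z = 0.2443 × 16.3 × 1.4 = 5.574 kPa.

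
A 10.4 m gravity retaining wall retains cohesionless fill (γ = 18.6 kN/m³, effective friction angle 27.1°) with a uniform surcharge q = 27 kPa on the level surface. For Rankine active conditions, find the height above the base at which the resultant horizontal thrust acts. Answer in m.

K_a = 0.3741.
Triangular part P₁ = ½K_aγH² = 376.3 at H/3 = 3.467 m; rectangular part P₂ = K_a q H = 105.0 at H/2 = 5.200 m.
ȳ = (P₁·3.467 + P₂·5.200)/(P₁+P₂) = 3.845 m.

3.84 m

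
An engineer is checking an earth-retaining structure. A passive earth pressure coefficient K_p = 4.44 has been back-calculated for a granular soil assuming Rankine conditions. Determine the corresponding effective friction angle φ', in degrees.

K_p = (1+sin φ)/(1−sin φ) ⇒ sin φ = (K_p − 1)/(K_p + 1) = 0.6324.
φ = arcsin(0.6324) = 39.22°.

39.2°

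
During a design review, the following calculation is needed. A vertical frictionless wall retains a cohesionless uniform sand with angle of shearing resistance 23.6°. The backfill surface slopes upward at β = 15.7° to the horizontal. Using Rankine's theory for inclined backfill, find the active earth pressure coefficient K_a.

0.511

K_a = cos β · (cos β − √(cos²β − cos²φ)) / (cos β + √(cos²β − cos²φ)).
cos β = 0.9627, cos φ = 0.9164, √(cos²β − cos²φ) = 0.2951.
K_a = 0.9627 × (0.9627 − 0.2951)/(0.9627 + 0.2951) = 0.5110.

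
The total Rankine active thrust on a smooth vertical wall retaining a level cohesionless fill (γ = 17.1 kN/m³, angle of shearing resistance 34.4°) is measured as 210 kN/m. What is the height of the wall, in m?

K_a = 0.2780. P_a = ½ K_a γ H² ⇒ H = √(2P_a/(K_a γ)).
H = √(2×210/(0.2780×17.1)) = 9.400 m.

9.40 m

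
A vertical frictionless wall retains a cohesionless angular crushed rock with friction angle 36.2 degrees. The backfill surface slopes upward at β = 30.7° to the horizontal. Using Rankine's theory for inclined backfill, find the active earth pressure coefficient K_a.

K_a = cos β · (cos β − √(cos²β − cos²φ)) / (cos β + √(cos²β − cos²φ)).
cos β = 0.8599, cos φ = 0.8070, √(cos²β − cos²φ) = 0.2969.
K_a = 0.8599 × (0.8599 − 0.2969)/(0.8599 + 0.2969) = 0.4184.

0.418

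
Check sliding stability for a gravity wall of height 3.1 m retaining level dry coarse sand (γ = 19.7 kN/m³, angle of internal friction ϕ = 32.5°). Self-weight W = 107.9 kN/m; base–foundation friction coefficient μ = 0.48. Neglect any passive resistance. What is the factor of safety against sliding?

K_a = tan²(45° − 32.5°/2) = 0.3010.
P_a = ½K_aγH² = 0.5×0.3010×19.7×3.1² = 28.49 kN/m, acting at H/3 = 1.033 m above the base.
FS_sliding = μW / P_a = 0.48×107.9 / 28.49 = 1.818.

1.82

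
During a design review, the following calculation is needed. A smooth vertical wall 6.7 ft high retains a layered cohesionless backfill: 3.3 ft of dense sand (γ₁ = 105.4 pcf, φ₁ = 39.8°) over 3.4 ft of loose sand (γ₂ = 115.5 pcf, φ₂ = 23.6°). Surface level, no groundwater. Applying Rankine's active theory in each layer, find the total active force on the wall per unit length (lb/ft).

K_a1 = tan²(45°−39.8°/2) = 0.2194; K_a2 = tan²(45°−23.6°/2) = 0.4282.
Layer 1: σ at base = K_a1 γ₁ h₁ = 76.32 psf; P₁ = ½×76.32×3.3 = 125.9.
Layer 2: σ_v at top = γ₁h₁ = 347.8; σ_h top = K_a2×347.8 = 148.9; σ_h base = K_a2×(347.8+115.5×3.4) = 317.1.
P₂ = ½(148.9+317.1)×3.4 = 792.3. Total P_a = 125.9+792.3 = 918.2 lb/ft.

918 lb/ft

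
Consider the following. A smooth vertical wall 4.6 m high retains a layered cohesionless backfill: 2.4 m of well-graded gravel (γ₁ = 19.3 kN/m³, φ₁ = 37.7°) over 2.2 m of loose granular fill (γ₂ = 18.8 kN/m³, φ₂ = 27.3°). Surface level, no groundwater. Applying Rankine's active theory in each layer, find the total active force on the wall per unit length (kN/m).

K_a1 = tan²(45°−37.7°/2) = 0.2411; K_a2 = tan²(45°−27.3°/2) = 0.3711.
Layer 1: σ at base = K_a1 γ₁ h₁ = 11.17 kPa; P₁ = ½×11.17×2.4 = 13.40.
Layer 2: σ_v at top = γ₁h₁ = 46.32; σ_h top = K_a2×46.32 = 17.19; σ_h base = K_a2×(46.32+18.8×2.2) = 32.54.
P₂ = ½(17.19+32.54)×2.2 = 54.70. Total P_a = 13.40+54.70 = 68.10 kN/m.

68.1 kN/m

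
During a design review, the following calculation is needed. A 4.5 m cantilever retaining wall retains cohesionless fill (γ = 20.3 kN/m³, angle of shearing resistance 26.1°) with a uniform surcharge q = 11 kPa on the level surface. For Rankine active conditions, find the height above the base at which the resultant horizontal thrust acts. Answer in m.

1.65 m

K_a = 0.3889.
Triangular part P₁ = ½K_aγH² = 79.94 at H/3 = 1.500 m; rectangular part P₂ = K_a q H = 19.25 at H/2 = 2.250 m.
ȳ = (P₁·1.500 + P₂·2.250)/(P₁+P₂) = 1.646 m.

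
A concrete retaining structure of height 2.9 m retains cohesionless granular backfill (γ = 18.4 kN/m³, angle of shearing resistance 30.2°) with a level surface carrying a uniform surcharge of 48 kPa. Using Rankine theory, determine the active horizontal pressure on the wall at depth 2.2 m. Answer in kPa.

29.3 kPa

K_a = (1 − sin φ)/(1 + sin φ) = 0.3307.
σ_v = γz + q = 18.4 × 2.2 + 48 = 88.48 kPa.
σ_h = K_a σ_v = 0.3307 × 88.48 = 29.26 kPa.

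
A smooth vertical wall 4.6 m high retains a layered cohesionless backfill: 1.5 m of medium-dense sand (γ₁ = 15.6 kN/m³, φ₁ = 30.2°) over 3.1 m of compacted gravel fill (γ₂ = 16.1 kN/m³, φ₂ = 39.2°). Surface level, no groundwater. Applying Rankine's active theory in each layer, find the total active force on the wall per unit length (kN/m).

39.6 kN/m

K_a1 = tan²(45°−30.2°/2) = 0.3307; K_a2 = tan²(45°−39.2°/2) = 0.2255.
Layer 1: σ at base = K_a1 γ₁ h₁ = 7.737 kPa; P₁ = ½×7.737×1.5 = 5.803.
Layer 2: σ_v at top = γ₁h₁ = 23.40; σ_h top = K_a2×23.40 = 5.276; σ_h base = K_a2×(23.40+16.1×3.1) = 16.53.
P₂ = ½(5.276+16.53)×3.1 = 33.80. Total P_a = 5.803+33.80 = 39.60 kN/m.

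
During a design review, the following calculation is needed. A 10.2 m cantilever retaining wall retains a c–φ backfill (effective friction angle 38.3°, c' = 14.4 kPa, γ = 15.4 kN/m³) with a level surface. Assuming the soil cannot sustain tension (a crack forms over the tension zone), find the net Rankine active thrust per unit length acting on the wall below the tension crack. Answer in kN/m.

K_a = 0.2347; √K_a = 0.4845.
Tension-crack depth z_c = 2c/(γ√K_a) = 2×14.4/(15.4×0.4845) = 3.860 m.
σ_a at base = K_a γ H − 2c√K_a = 0.2347×15.4×10.2 − 2×14.4×0.4845 = 22.92 kPa.
P_a = ½ × 22.92 × (H − z_c) = 0.5×22.92×6.340 = 72.65 kN/m.

72.7 kN/m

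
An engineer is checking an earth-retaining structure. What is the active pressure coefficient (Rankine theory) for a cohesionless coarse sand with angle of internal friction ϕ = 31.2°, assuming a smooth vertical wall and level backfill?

K_a = tan²(45° − φ/2) = tan²(29.40°) = 0.3175.

0.317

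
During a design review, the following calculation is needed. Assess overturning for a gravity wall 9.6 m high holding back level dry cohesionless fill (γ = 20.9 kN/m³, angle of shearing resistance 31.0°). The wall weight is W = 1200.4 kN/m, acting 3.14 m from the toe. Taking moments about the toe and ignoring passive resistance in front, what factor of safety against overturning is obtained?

3.82

K_a = tan²(45° − 31.0°/2) = 0.3201.
P_a = ½K_aγH² = 0.5×0.3201×20.9×9.6² = 308.3 kN/m, acting at H/3 = 3.200 m above the base.
Overturning moment M_o = P_a × H/3 = 308.3 × 3.200 = 986.5.
Resisting moment M_r = W × 3.14 = 1200.4 × 3.14 = 3769.
FS_overturning = M_r/M_o = 3769/986.5 = 3.821.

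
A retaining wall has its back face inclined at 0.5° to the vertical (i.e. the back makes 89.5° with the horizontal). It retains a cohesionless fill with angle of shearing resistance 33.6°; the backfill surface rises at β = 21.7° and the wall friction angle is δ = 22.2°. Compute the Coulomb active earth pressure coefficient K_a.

K_a = sin²(α+φ) / [sin²α · sin(α−δ) · (1 + √{sin(φ+δ)sin(φ−β) / (sin(α−δ)sin(α+β))})²].
With α = 89.5°, φ = 33.6°, δ = 22.2°, β = 21.7°: K_a = 0.3642.

0.364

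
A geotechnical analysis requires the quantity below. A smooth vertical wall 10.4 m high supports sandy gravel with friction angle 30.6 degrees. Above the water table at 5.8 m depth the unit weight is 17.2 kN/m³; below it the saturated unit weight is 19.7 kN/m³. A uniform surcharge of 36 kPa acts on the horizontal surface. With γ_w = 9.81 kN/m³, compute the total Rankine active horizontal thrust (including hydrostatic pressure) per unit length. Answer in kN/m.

503 kN/m

K_a = tan²(45° − φ/2) = 0.3253.
γ' = 19.7 − 9.81 = 9.890 kN/m³. h₂ = H − d_w = 4.6 m.
σ'_h: at surface K_a·q = 11.71; at WT K_a(q+γd_w) = 44.17; at base K_a(q+γd_w+γ'h₂) = 58.97 kPa.
P₁ = ½(11.71+44.17)×5.8 = 162.1; P₂ = ½(44.17+58.97)×4.6 = 237.2; P_w = ½γ_w h₂² = 103.8.
Total = 162.1+237.2+103.8 = 503.1 kN/m.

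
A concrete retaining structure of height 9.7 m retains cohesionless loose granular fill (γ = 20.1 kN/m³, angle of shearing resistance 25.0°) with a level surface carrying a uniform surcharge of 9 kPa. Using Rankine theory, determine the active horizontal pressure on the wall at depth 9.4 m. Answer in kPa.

K_a = (1 − sin φ)/(1 + sin φ) = 0.4059.
σ_v = γz + q = 20.1 × 9.4 + 9 = 197.9 kPa.
σ_h = K_a σ_v = 0.4059 × 197.9 = 80.34 kPa.

80.3 kPa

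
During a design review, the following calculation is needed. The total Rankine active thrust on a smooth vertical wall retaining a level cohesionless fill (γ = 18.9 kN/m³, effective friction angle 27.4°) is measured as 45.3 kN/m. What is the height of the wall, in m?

K_a = 0.3697. P_a = ½ K_a γ H² ⇒ H = √(2P_a/(K_a γ)).
H = √(2×45.3/(0.3697×18.9)) = 3.601 m.

3.60 m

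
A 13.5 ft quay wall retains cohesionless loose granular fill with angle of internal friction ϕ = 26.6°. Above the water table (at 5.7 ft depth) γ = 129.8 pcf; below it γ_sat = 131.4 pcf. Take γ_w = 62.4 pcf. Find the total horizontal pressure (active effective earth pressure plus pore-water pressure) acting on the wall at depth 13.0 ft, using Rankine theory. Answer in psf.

930 psf

K_a = (1 − sin φ)/(1 + sin φ) = 0.3814.
γ' = 131.4 − 62.4 = 69.00 pcf.
Effective vertical stress at 13.0 ft: σ'_v = 129.8×5.7 + 69.00×7.30 = 1244 psf.
σ'_h = K_a σ'_v = 0.3814 × 1244 = 474.4 psf; u = γ_w × 7.30 = 455.5 psf.
Total σ_h = 474.4 + 455.5 = 929.9 psf.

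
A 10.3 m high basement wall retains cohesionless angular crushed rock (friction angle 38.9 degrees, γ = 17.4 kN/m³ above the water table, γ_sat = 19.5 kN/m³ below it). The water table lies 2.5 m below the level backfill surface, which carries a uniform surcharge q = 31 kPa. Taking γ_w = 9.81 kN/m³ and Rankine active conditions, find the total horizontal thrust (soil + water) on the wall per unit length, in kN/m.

529 kN/m

K_a = tan²(45° − φ/2) = 0.2285.
γ' = 19.5 − 9.81 = 9.690 kN/m³. h₂ = H − d_w = 7.8 m.
σ'_h: at surface K_a·q = 7.084; at WT K_a(q+γd_w) = 17.03; at base K_a(q+γd_w+γ'h₂) = 34.30 kPa.
P₁ = ½(7.084+17.03)×2.5 = 30.14; P₂ = ½(17.03+34.30)×7.8 = 200.2; P_w = ½γ_w h₂² = 298.4.
Total = 30.14+200.2+298.4 = 528.7 kN/m.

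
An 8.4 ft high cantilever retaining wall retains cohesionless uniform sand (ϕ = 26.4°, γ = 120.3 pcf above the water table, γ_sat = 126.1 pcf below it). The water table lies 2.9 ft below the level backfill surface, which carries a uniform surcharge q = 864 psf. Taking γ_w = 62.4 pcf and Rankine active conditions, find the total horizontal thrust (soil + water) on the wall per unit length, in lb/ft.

K_a = tan²(45° − φ/2) = 0.3844.
γ' = 126.1 − 62.4 = 63.70 pcf. h₂ = H − d_w = 5.5 ft.
σ'_h: at surface K_a·q = 332.1; at WT K_a(q+γd_w) = 466.3; at base K_a(q+γd_w+γ'h₂) = 601.0 psf.
P₁ = ½(332.1+466.3)×2.9 = 1158; P₂ = ½(466.3+601.0)×5.5 = 2935; P_w = ½γ_w h₂² = 943.8.
Total = 1158+2935+943.8 = 5036 lb/ft.

5040 lb/ft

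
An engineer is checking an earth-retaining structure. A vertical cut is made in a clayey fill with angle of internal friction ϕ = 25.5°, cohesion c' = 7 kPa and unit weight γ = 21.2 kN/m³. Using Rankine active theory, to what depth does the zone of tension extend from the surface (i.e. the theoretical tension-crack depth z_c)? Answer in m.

1.05 m

K_a = tan²(45° − 25.5°/2) = 0.3981; √K_a = 0.6310.
The active pressure is zero where K_a γ z = 2c√K_a, so z_c = 2c/(γ√K_a) = 2×7/(21.2×0.6310) = 1.047 m.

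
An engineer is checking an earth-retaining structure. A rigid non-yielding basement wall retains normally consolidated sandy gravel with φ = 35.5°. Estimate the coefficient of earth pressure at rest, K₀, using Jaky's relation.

K₀ = 1 − sin φ' = 1 − sin 35.5° = 0.4193.

0.419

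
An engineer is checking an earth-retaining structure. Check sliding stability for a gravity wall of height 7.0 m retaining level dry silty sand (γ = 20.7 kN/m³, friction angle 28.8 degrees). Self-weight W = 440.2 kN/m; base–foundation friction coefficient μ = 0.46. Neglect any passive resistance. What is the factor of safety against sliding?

K_a = tan²(45° − 28.8°/2) = 0.3498.
P_a = ½K_aγH² = 0.5×0.3498×20.7×7.0² = 177.4 kN/m, acting at H/3 = 2.333 m above the base.
FS_sliding = μW / P_a = 0.46×440.2 / 177.4 = 1.142.

1.14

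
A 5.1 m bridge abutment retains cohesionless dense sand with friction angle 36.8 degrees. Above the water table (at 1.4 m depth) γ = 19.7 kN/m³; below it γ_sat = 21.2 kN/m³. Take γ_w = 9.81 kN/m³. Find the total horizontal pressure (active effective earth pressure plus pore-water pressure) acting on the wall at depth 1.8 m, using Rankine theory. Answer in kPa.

12.0 kPa

K_a = (1 − sin φ)/(1 + sin φ) = 0.2508.
γ' = 21.2 − 9.81 = 11.39 kN/m³.
Effective vertical stress at 1.8 m: σ'_v = 19.7×1.4 + 11.39×0.400 = 32.14 kPa.
σ'_h = K_a σ'_v = 0.2508 × 32.14 = 8.059 kPa; u = γ_w × 0.400 = 3.924 kPa.
Total σ_h = 8.059 + 3.924 = 11.98 kPa.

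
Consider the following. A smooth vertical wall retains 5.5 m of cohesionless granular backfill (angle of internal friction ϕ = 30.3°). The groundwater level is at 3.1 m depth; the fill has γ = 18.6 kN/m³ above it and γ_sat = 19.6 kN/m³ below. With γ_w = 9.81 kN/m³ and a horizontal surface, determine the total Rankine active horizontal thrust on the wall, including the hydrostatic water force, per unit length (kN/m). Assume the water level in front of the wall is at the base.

113 kN/m

K_a = tan²(45° − φ/2) = 0.3293.
γ' = 19.6 − 9.81 = 9.790 kN/m³. Depth below WT = 2.4 m.
σ'_h at WT = K_a γ d_w = 18.99 kPa; at base = 18.99 + K_a γ' × 2.4 = 26.73 kPa.
P₁ (0–3.1 m) = ½×18.99×3.1 = 29.43. P₂ (3.1–5.5 m) = ½(18.99+26.73)×2.4 = 54.86.
P_w = ½ γ_w h₂² = 0.5×9.81×2.4² = 28.25. Total = 29.43+54.86+28.25 = 112.5 kN/m.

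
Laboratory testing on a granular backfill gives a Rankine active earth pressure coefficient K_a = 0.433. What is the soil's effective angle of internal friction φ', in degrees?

23.3°

K_a = tan²(45° − φ/2) ⇒ 45° − φ/2 = arctan(√0.433) = 33.35°.
φ = 2(45° − 33.35°) = 23.31°.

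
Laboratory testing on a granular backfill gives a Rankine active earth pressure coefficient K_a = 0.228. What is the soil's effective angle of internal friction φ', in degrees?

K_a = tan²(45° − φ/2) ⇒ 45° − φ/2 = arctan(√0.228) = 25.52°.
φ = 2(45° − 25.52°) = 38.95°.

39.0°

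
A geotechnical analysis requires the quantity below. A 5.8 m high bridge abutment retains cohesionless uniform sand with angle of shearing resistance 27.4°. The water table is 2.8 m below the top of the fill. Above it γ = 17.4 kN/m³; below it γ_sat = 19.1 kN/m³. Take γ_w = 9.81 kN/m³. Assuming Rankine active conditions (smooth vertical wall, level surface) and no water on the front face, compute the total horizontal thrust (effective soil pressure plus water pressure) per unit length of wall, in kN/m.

K_a = tan²(45° − φ/2) = 0.3697.
γ' = 19.1 − 9.81 = 9.290 kN/m³. Depth below WT = 3.0 m.
σ'_h at WT = K_a γ d_w = 18.01 kPa; at base = 18.01 + K_a γ' × 3.0 = 28.31 kPa.
P₁ (0–2.8 m) = ½×18.01×2.8 = 25.21. P₂ (2.8–5.8 m) = ½(18.01+28.31)×3.0 = 69.49.
P_w = ½ γ_w h₂² = 0.5×9.81×3.0² = 44.14. Total = 25.21+69.49+44.14 = 138.8 kN/m.

139 kN/m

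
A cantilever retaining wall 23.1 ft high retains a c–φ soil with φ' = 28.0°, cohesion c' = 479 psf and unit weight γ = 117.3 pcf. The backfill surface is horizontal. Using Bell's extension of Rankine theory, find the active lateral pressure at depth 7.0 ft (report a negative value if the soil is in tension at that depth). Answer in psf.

-279 psf

K_a = (1 − sin φ)/(1 + sin φ) = 0.3610.
σ_a = K_a γ z − 2c√K_a = 0.3610×117.3×7.0 − 2×479×0.6009 = -279.2 psf.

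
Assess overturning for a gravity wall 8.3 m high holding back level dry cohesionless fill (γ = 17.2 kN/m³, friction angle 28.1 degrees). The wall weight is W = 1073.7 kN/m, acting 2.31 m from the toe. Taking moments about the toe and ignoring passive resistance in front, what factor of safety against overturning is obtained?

4.21

K_a = tan²(45° − 28.1°/2) = 0.3596.
P_a = ½K_aγH² = 0.5×0.3596×17.2×8.3² = 213.1 kN/m, acting at H/3 = 2.767 m above the base.
Overturning moment M_o = P_a × H/3 = 213.1 × 2.767 = 589.4.
Resisting moment M_r = W × 2.31 = 1073.7 × 2.31 = 2480.
FS_overturning = M_r/M_o = 2480/589.4 = 4.208.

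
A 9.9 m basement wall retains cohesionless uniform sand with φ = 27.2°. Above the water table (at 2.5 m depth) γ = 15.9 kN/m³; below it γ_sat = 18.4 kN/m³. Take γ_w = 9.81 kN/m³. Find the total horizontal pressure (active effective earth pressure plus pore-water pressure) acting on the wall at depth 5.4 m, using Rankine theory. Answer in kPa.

52.5 kPa

K_a = (1 − sin φ)/(1 + sin φ) = 0.3726.
γ' = 18.4 − 9.81 = 8.590 kN/m³.
Effective vertical stress at 5.4 m: σ'_v = 15.9×2.5 + 8.590×2.90 = 64.66 kPa.
σ'_h = K_a σ'_v = 0.3726 × 64.66 = 24.09 kPa; u = γ_w × 2.90 = 28.45 kPa.
Total σ_h = 24.09 + 28.45 = 52.54 kPa.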